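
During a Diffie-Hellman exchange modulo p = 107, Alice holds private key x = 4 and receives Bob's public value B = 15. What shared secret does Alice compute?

Shared key K = 15^4 mod 107.
15^1 ≡ 15 (mod 107)
15^2 = (15^1)^2 ≡ 15^2 = 225 ≡ 11 (mod 107)
15^4 = (15^2)^2 ≡ 11^2 = 121 ≡ 14 (mod 107)

14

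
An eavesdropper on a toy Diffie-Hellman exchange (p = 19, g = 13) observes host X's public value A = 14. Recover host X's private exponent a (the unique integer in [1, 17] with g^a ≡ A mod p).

Try successive powers of 13 modulo 19:
13^1 ≡ 13
13^2 ≡ 17
13^3 ≡ 12
13^4 ≡ 4
13^5 ≡ 14
Found: a = 5.

5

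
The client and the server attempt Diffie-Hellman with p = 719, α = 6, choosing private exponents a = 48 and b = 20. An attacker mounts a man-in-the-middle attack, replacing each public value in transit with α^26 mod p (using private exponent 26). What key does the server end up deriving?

The server receives an attacker's public value M = 6^26 mod 719 instead of the honest one.
6^1 ≡ 6 (mod 719)
6^2 = (6^1)^2 ≡ 6^2 = 36 ≡ 36 (mod 719)
6^4 = (6^2)^2 ≡ 36^2 = 1296 ≡ 577 (mod 719)
6^8 = (6^4)^2 ≡ 577^2 = 332929 ≡ 32 (mod 719)
6^16 = (6^8)^2 ≡ 32^2 = 1024 ≡ 305 (mod 719)
6^26 = 6^16 · 6^8 · 6^2 ≡ 305 · 32 · 36 ≡ 488 (mod 719).
So M = 488. The server computes K = M^20 mod 719.
488^1 ≡ 488 (mod 719)
488^2 = (488^1)^2 ≡ 488^2 = 238144 ≡ 155 (mod 719)
488^4 = (488^2)^2 ≡ 155^2 = 24025 ≡ 298 (mod 719)
488^8 = (488^4)^2 ≡ 298^2 = 88804 ≡ 367 (mod 719)
488^16 = (488^8)^2 ≡ 367^2 = 134689 ≡ 236 (mod 719)
488^20 = 488^16 · 488^4 ≡ 236 · 298 ≡ 585 (mod 719).

585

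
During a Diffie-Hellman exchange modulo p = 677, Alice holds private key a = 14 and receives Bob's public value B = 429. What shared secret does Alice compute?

Shared key K = 429^14 mod 677.
429^1 ≡ 429 (mod 677)
429^2 = (429^1)^2 ≡ 429^2 = 184041 ≡ 574 (mod 677)
429^4 = (429^2)^2 ≡ 574^2 = 329476 ≡ 454 (mod 677)
429^8 = (429^4)^2 ≡ 454^2 = 206116 ≡ 308 (mod 677)
429^14 = 429^8 · 429^4 · 429^2 ≡ 308 · 454 · 574 ≡ 479 (mod 677).

479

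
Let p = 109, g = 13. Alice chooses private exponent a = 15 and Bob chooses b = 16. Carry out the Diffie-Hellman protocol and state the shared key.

75

Bob sends B = g^b mod p = 13^16 mod 109.
13^1 ≡ 13 (mod 109)
13^2 = (13^1)^2 ≡ 13^2 = 169 ≡ 60 (mod 109)
13^4 = (13^2)^2 ≡ 60^2 = 3600 ≡ 3 (mod 109)
13^8 = (13^4)^2 ≡ 3^2 = 9 ≡ 9 (mod 109)
13^16 = (13^8)^2 ≡ 9^2 = 81 ≡ 81 (mod 109)
So B = 81. Alice then computes K = B^a mod p = 81^15 mod 109.
81^1 ≡ 81 (mod 109)
81^2 = (81^1)^2 ≡ 81^2 = 6561 ≡ 21 (mod 109)
81^4 = (81^2)^2 ≡ 21^2 = 441 ≡ 5 (mod 109)
81^8 = (81^4)^2 ≡ 5^2 = 25 ≡ 25 (mod 109)
81^15 = 81^8 · 81^4 · 81^2 · 81^1 ≡ 25 · 5 · 21 · 81 ≡ 75 (mod 109).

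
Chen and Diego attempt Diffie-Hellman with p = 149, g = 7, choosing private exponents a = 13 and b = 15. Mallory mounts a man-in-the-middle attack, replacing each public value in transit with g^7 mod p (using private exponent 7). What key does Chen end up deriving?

120

Chen receives Mallory's public value M = 7^7 mod 149 instead of the honest one.
7^1 ≡ 7 (mod 149)
7^2 = (7^1)^2 ≡ 7^2 = 49 ≡ 49 (mod 149)
7^4 = (7^2)^2 ≡ 49^2 = 2401 ≡ 17 (mod 149)
7^7 = 7^4 · 7^2 · 7^1 ≡ 17 · 49 · 7 ≡ 20 (mod 149).
So M = 20. Chen computes K = M^13 mod 149.
20^1 ≡ 20 (mod 149)
20^2 = (20^1)^2 ≡ 20^2 = 400 ≡ 102 (mod 149)
20^4 = (20^2)^2 ≡ 102^2 = 10404 ≡ 123 (mod 149)
20^8 = (20^4)^2 ≡ 123^2 = 15129 ≡ 80 (mod 149)
20^13 = 20^8 · 20^4 · 20^1 ≡ 80 · 123 · 20 ≡ 120 (mod 149).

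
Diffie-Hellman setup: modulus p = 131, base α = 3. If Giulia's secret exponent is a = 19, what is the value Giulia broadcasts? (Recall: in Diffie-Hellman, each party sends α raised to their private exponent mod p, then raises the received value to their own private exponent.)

123

Public value = 3^19 mod 131.
3^1 ≡ 3 (mod 131)
3^2 = (3^1)^2 ≡ 3^2 = 9 ≡ 9 (mod 131)
3^4 = (3^2)^2 ≡ 9^2 = 81 ≡ 81 (mod 131)
3^8 = (3^4)^2 ≡ 81^2 = 6561 ≡ 11 (mod 131)
3^16 = (3^8)^2 ≡ 11^2 = 121 ≡ 121 (mod 131)
3^19 = 3^16 · 3^2 · 3^1 ≡ 121 · 9 · 3 ≡ 123 (mod 131).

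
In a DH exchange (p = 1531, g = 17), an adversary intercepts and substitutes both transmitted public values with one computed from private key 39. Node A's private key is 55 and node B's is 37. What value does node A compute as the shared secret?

Node A receives an adversary's public value M = 17^39 mod 1531 instead of the honest one.
17^1 ≡ 17 (mod 1531)
17^2 = (17^1)^2 ≡ 17^2 = 289 ≡ 289 (mod 1531)
17^4 = (17^2)^2 ≡ 289^2 = 83521 ≡ 847 (mod 1531)
17^8 = (17^4)^2 ≡ 847^2 = 717409 ≡ 901 (mod 1531)
17^16 = (17^8)^2 ≡ 901^2 = 811801 ≡ 371 (mod 1531)
17^32 = (17^16)^2 ≡ 371^2 = 137641 ≡ 1382 (mod 1531)
17^39 = 17^32 · 17^4 · 17^2 · 17^1 ≡ 1382 · 847 · 289 · 17 ≡ 1289 (mod 1531).
So M = 1289. Node A computes K = M^55 mod 1531.
1289^1 ≡ 1289 (mod 1531)
1289^2 = (1289^1)^2 ≡ 1289^2 = 1661521 ≡ 386 (mod 1531)
1289^4 = (1289^2)^2 ≡ 386^2 = 148996 ≡ 489 (mod 1531)
1289^8 = (1289^4)^2 ≡ 489^2 = 239121 ≡ 285 (mod 1531)
1289^16 = (1289^8)^2 ≡ 285^2 = 81225 ≡ 82 (mod 1531)
1289^32 = (1289^16)^2 ≡ 82^2 = 6724 ≡ 600 (mod 1531)
1289^55 = 1289^32 · 1289^16 · 1289^4 · 1289^2 · 1289^1 ≡ 600 · 82 · 489 · 386 · 1289 ≡ 1324 (mod 1531).

1324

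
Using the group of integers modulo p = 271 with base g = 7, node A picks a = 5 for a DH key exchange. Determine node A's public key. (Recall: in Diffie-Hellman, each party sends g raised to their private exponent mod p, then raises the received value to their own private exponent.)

5

Public value = 7^5 (mod 271).
7^1 ≡ 7 (mod 271)
7^2 = (7^1)^2 ≡ 7^2 = 49 ≡ 49 (mod 271)
7^4 = (7^2)^2 ≡ 49^2 = 2401 ≡ 233 (mod 271)
7^5 = 7^4 · 7^1 ≡ 233 · 7 ≡ 5 (mod 271).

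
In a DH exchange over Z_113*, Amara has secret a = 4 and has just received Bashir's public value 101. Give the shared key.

57

Shared key K = 101^4 mod 113.
101^1 ≡ 101 (mod 113)
101^2 = (101^1)^2 ≡ 101^2 = 10201 ≡ 31 (mod 113)
101^4 = (101^2)^2 ≡ 31^2 = 961 ≡ 57 (mod 113)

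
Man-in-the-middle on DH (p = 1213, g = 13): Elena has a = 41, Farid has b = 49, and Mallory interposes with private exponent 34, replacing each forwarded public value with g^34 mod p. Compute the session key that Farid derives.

Farid receives Mallory's public value M = 13^34 mod 1213 instead of the honest one.
13^1 ≡ 13 (mod 1213)
13^2 = (13^1)^2 ≡ 13^2 = 169 ≡ 169 (mod 1213)
13^4 = (13^2)^2 ≡ 169^2 = 28561 ≡ 662 (mod 1213)
13^8 = (13^4)^2 ≡ 662^2 = 438244 ≡ 351 (mod 1213)
13^16 = (13^8)^2 ≡ 351^2 = 123201 ≡ 688 (mod 1213)
13^32 = (13^16)^2 ≡ 688^2 = 473344 ≡ 274 (mod 1213)
13^34 = 13^32 · 13^2 ≡ 274 · 169 ≡ 212 (mod 1213).
So M = 212. Farid computes K = M^49 mod 1213.
212^1 ≡ 212 (mod 1213)
212^2 = (212^1)^2 ≡ 212^2 = 44944 ≡ 63 (mod 1213)
212^4 = (212^2)^2 ≡ 63^2 = 3969 ≡ 330 (mod 1213)
212^8 = (212^4)^2 ≡ 330^2 = 108900 ≡ 943 (mod 1213)
212^16 = (212^8)^2 ≡ 943^2 = 889249 ≡ 120 (mod 1213)
212^32 = (212^16)^2 ≡ 120^2 = 14400 ≡ 1057 (mod 1213)
212^49 = 212^32 · 212^16 · 212^1 ≡ 1057 · 120 · 212 ≡ 296 (mod 1213).

296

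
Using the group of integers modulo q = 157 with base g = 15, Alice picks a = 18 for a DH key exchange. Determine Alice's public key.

Public value = 15^18 (mod 157).
15^1 ≡ 15 (mod 157)
15^2 = (15^1)^2 ≡ 15^2 = 225 ≡ 68 (mod 157)
15^4 = (15^2)^2 ≡ 68^2 = 4624 ≡ 71 (mod 157)
15^8 = (15^4)^2 ≡ 71^2 = 5041 ≡ 17 (mod 157)
15^16 = (15^8)^2 ≡ 17^2 = 289 ≡ 132 (mod 157)
15^18 = 15^16 · 15^2 ≡ 132 · 68 ≡ 27 (mod 157).

27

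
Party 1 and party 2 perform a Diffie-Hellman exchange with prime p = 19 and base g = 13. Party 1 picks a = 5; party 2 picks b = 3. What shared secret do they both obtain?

Party 2 sends B = g^b mod p = 13^3 mod 19.
13^1 ≡ 13 (mod 19)
13^2 = (13^1)^2 ≡ 13^2 = 169 ≡ 17 (mod 19)
13^3 = 13^2 · 13^1 ≡ 17 · 13 ≡ 12 (mod 19).
So B = 12. Party 1 then computes K = B^a mod p = 12^5 mod 19.
12^1 ≡ 12 (mod 19)
12^2 = (12^1)^2 ≡ 12^2 = 144 ≡ 11 (mod 19)
12^4 = (12^2)^2 ≡ 11^2 = 121 ≡ 7 (mod 19)
12^5 = 12^4 · 12^1 ≡ 7 · 12 ≡ 8 (mod 19).

8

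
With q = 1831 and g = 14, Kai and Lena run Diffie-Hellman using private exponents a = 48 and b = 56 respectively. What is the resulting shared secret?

Lena sends B = g^b mod q = 14^56 mod 1831.
14^1 ≡ 14 (mod 1831)
14^2 = (14^1)^2 ≡ 14^2 = 196 ≡ 196 (mod 1831)
14^4 = (14^2)^2 ≡ 196^2 = 38416 ≡ 1796 (mod 1831)
14^8 = (14^4)^2 ≡ 1796^2 = 3225616 ≡ 1225 (mod 1831)
14^16 = (14^8)^2 ≡ 1225^2 = 1500625 ≡ 1036 (mod 1831)
14^32 = (14^16)^2 ≡ 1036^2 = 1073296 ≡ 330 (mod 1831)
14^56 = 14^32 · 14^16 · 14^8 ≡ 330 · 1036 · 1225 ≡ 201 (mod 1831).
So B = 201. Kai then computes K = B^a mod q = 201^48 mod 1831.
201^1 ≡ 201 (mod 1831)
201^2 = (201^1)^2 ≡ 201^2 = 40401 ≡ 119 (mod 1831)
201^4 = (201^2)^2 ≡ 119^2 = 14161 ≡ 1344 (mod 1831)
201^8 = (201^4)^2 ≡ 1344^2 = 1806336 ≡ 970 (mod 1831)
201^16 = (201^8)^2 ≡ 970^2 = 940900 ≡ 1597 (mod 1831)
201^32 = (201^16)^2 ≡ 1597^2 = 2550409 ≡ 1657 (mod 1831)
201^48 = 201^32 · 201^16 ≡ 1657 · 1597 ≡ 434 (mod 1831).

434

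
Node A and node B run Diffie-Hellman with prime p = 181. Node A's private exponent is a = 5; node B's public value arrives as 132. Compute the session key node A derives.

48

Shared key K = 132^5 mod 181.
132^1 ≡ 132 (mod 181)
132^2 = (132^1)^2 ≡ 132^2 = 17424 ≡ 48 (mod 181)
132^4 = (132^2)^2 ≡ 48^2 = 2304 ≡ 132 (mod 181)
132^5 = 132^4 · 132^1 ≡ 132 · 132 ≡ 48 (mod 181).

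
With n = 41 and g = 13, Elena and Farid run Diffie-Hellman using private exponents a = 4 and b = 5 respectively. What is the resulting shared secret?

Elena sends A = g^a mod n = 13^4 mod 41.
13^1 ≡ 13 (mod 41)
13^2 = (13^1)^2 ≡ 13^2 = 169 ≡ 5 (mod 41)
13^4 = (13^2)^2 ≡ 5^2 = 25 ≡ 25 (mod 41)
So A = 25. Farid then computes K = A^b mod n = 25^5 mod 41.
25^1 ≡ 25 (mod 41)
25^2 = (25^1)^2 ≡ 25^2 = 625 ≡ 10 (mod 41)
25^4 = (25^2)^2 ≡ 10^2 = 100 ≡ 18 (mod 41)
25^5 = 25^4 · 25^1 ≡ 18 · 25 ≡ 40 (mod 41).

40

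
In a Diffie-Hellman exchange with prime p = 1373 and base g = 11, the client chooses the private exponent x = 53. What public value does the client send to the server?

Public value = 11^53 (mod 1373).
11^1 ≡ 11 (mod 1373)
11^2 = (11^1)^2 ≡ 11^2 = 121 ≡ 121 (mod 1373)
11^4 = (11^2)^2 ≡ 121^2 = 14641 ≡ 911 (mod 1373)
11^8 = (11^4)^2 ≡ 911^2 = 829921 ≡ 629 (mod 1373)
11^16 = (11^8)^2 ≡ 629^2 = 395641 ≡ 217 (mod 1373)
11^32 = (11^16)^2 ≡ 217^2 = 47089 ≡ 407 (mod 1373)
11^53 = 11^32 · 11^16 · 11^4 · 11^1 ≡ 407 · 217 · 911 · 11 ≡ 661 (mod 1373).

661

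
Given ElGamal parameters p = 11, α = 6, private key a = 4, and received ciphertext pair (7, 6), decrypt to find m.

2

Shared mask s = c₁^a mod p = 7^4 mod 11.
7^1 ≡ 7 (mod 11)
7^2 = (7^1)^2 ≡ 7^2 = 49 ≡ 5 (mod 11)
7^4 = (7^2)^2 ≡ 5^2 = 25 ≡ 3 (mod 11)
So s = 3; s⁻¹ ≡ 4 (mod 11).
m = c₂ · s⁻¹ mod 11 = 6 · 4 mod 11 = 2.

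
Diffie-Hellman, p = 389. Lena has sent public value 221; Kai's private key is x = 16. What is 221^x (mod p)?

Shared key K = 221^16 mod 389.
221^1 ≡ 221 (mod 389)
221^2 = (221^1)^2 ≡ 221^2 = 48841 ≡ 216 (mod 389)
221^4 = (221^2)^2 ≡ 216^2 = 46656 ≡ 365 (mod 389)
221^8 = (221^4)^2 ≡ 365^2 = 133225 ≡ 187 (mod 389)
221^16 = (221^8)^2 ≡ 187^2 = 34969 ≡ 348 (mod 389)

348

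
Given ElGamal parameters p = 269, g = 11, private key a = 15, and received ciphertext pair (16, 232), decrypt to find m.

84

Shared mask s = c₁^a mod p = 16^15 mod 269.
16^1 ≡ 16 (mod 269)
16^2 = (16^1)^2 ≡ 16^2 = 256 ≡ 256 (mod 269)
16^4 = (16^2)^2 ≡ 256^2 = 65536 ≡ 169 (mod 269)
16^8 = (16^4)^2 ≡ 169^2 = 28561 ≡ 47 (mod 269)
16^15 = 16^8 · 16^4 · 16^2 · 16^1 ≡ 47 · 169 · 256 · 16 ≡ 54 (mod 269).
So s = 54; s⁻¹ ≡ 5 (mod 269).
m = c₂ · s⁻¹ mod 269 = 232 · 5 mod 269 = 84.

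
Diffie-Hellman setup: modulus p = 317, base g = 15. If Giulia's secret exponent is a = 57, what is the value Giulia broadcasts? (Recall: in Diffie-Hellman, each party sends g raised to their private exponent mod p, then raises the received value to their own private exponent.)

57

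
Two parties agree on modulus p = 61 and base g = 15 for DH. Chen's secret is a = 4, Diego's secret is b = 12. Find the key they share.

Diego sends B = g^b mod p = 15^12 mod 61.
15^1 ≡ 15 (mod 61)
15^2 = (15^1)^2 ≡ 15^2 = 225 ≡ 42 (mod 61)
15^4 = (15^2)^2 ≡ 42^2 = 1764 ≡ 56 (mod 61)
15^8 = (15^4)^2 ≡ 56^2 = 3136 ≡ 25 (mod 61)
15^12 = 15^8 · 15^4 ≡ 25 · 56 ≡ 58 (mod 61).
So B = 58. Chen then computes K = B^a mod p = 58^4 mod 61.
58^1 ≡ 58 (mod 61)
58^2 = (58^1)^2 ≡ 58^2 = 3364 ≡ 9 (mod 61)
58^4 = (58^2)^2 ≡ 9^2 = 81 ≡ 20 (mod 61)

20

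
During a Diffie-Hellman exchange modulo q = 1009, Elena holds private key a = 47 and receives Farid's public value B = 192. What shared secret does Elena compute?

Shared key K = 192^47 mod 1009.
192^1 ≡ 192 (mod 1009)
192^2 = (192^1)^2 ≡ 192^2 = 36864 ≡ 540 (mod 1009)
192^4 = (192^2)^2 ≡ 540^2 = 291600 ≡ 1008 (mod 1009)
192^8 = (192^4)^2 ≡ 1008^2 = 1016064 ≡ 1 (mod 1009)
192^16 = (192^8)^2 ≡ 1^2 = 1 ≡ 1 (mod 1009)
192^32 = (192^16)^2 ≡ 1^2 = 1 ≡ 1 (mod 1009)
192^47 = 192^32 · 192^8 · 192^4 · 192^2 · 192^1 ≡ 1 · 1 · 1008 · 540 · 192 ≡ 247 (mod 1009).

247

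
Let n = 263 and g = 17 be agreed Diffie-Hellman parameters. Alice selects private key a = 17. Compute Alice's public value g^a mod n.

8

Public value = 17^17 mod 263.
17^1 ≡ 17 (mod 263)
17^2 = (17^1)^2 ≡ 17^2 = 289 ≡ 26 (mod 263)
17^4 = (17^2)^2 ≡ 26^2 = 676 ≡ 150 (mod 263)
17^8 = (17^4)^2 ≡ 150^2 = 22500 ≡ 145 (mod 263)
17^16 = (17^8)^2 ≡ 145^2 = 21025 ≡ 248 (mod 263)
17^17 = 17^16 · 17^1 ≡ 248 · 17 ≡ 8 (mod 263).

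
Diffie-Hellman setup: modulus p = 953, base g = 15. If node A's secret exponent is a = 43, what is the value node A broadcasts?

Public value = 15^43 mod 953.
15^1 ≡ 15 (mod 953)
15^2 = (15^1)^2 ≡ 15^2 = 225 ≡ 225 (mod 953)
15^4 = (15^2)^2 ≡ 225^2 = 50625 ≡ 116 (mod 953)
15^8 = (15^4)^2 ≡ 116^2 = 13456 ≡ 114 (mod 953)
15^16 = (15^8)^2 ≡ 114^2 = 12996 ≡ 607 (mod 953)
15^32 = (15^16)^2 ≡ 607^2 = 368449 ≡ 591 (mod 953)
15^43 = 15^32 · 15^8 · 15^2 · 15^1 ≡ 591 · 114 · 225 · 15 ≡ 497 (mod 953).

497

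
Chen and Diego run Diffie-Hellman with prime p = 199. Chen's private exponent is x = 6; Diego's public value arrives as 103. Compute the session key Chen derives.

Shared key K = 103^6 mod 199.
103^1 ≡ 103 (mod 199)
103^2 = (103^1)^2 ≡ 103^2 = 10609 ≡ 62 (mod 199)
103^4 = (103^2)^2 ≡ 62^2 = 3844 ≡ 63 (mod 199)
103^6 = 103^4 · 103^2 ≡ 63 · 62 ≡ 125 (mod 199).

125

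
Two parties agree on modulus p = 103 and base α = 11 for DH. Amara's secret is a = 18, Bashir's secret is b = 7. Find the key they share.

61

Bashir sends B = α^b mod p = 11^7 mod 103.
11^1 ≡ 11 (mod 103)
11^2 = (11^1)^2 ≡ 11^2 = 121 ≡ 18 (mod 103)
11^4 = (11^2)^2 ≡ 18^2 = 324 ≡ 15 (mod 103)
11^7 = 11^4 · 11^2 · 11^1 ≡ 15 · 18 · 11 ≡ 86 (mod 103).
So B = 86. Amara then computes K = B^a mod p = 86^18 mod 103.
86^1 ≡ 86 (mod 103)
86^2 = (86^1)^2 ≡ 86^2 = 7396 ≡ 83 (mod 103)
86^4 = (86^2)^2 ≡ 83^2 = 6889 ≡ 91 (mod 103)
86^8 = (86^4)^2 ≡ 91^2 = 8281 ≡ 41 (mod 103)
86^16 = (86^8)^2 ≡ 41^2 = 1681 ≡ 33 (mod 103)
86^18 = 86^16 · 86^2 ≡ 33 · 83 ≡ 61 (mod 103).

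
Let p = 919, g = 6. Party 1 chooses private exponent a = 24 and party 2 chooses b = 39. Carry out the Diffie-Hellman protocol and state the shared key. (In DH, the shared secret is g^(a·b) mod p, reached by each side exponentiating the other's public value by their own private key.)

607

Party 1 sends A = g^a mod p = 6^24 mod 919.
6^1 ≡ 6 (mod 919)
6^2 = (6^1)^2 ≡ 6^2 = 36 ≡ 36 (mod 919)
6^4 = (6^2)^2 ≡ 36^2 = 1296 ≡ 377 (mod 919)
6^8 = (6^4)^2 ≡ 377^2 = 142129 ≡ 603 (mod 919)
6^16 = (6^8)^2 ≡ 603^2 = 363609 ≡ 604 (mod 919)
6^24 = 6^16 · 6^8 ≡ 604 · 603 ≡ 288 (mod 919).
So A = 288. Party 2 then computes K = A^b mod p = 288^39 mod 919.
288^1 ≡ 288 (mod 919)
288^2 = (288^1)^2 ≡ 288^2 = 82944 ≡ 234 (mod 919)
288^4 = (288^2)^2 ≡ 234^2 = 54756 ≡ 535 (mod 919)
288^8 = (288^4)^2 ≡ 535^2 = 286225 ≡ 416 (mod 919)
288^16 = (288^8)^2 ≡ 416^2 = 173056 ≡ 284 (mod 919)
288^32 = (288^16)^2 ≡ 284^2 = 80656 ≡ 703 (mod 919)
288^39 = 288^32 · 288^4 · 288^2 · 288^1 ≡ 703 · 535 · 234 · 288 ≡ 607 (mod 919).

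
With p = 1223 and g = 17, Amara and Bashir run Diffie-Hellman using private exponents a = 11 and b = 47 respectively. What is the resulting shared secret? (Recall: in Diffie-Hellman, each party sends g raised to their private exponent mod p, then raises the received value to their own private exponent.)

803

Amara sends A = g^a mod p = 17^11 mod 1223.
17^1 ≡ 17 (mod 1223)
17^2 = (17^1)^2 ≡ 17^2 = 289 ≡ 289 (mod 1223)
17^4 = (17^2)^2 ≡ 289^2 = 83521 ≡ 357 (mod 1223)
17^8 = (17^4)^2 ≡ 357^2 = 127449 ≡ 257 (mod 1223)
17^11 = 17^8 · 17^2 · 17^1 ≡ 257 · 289 · 17 ≡ 505 (mod 1223).
So A = 505. Bashir then computes K = A^b mod p = 505^47 mod 1223.
505^1 ≡ 505 (mod 1223)
505^2 = (505^1)^2 ≡ 505^2 = 255025 ≡ 641 (mod 1223)
505^4 = (505^2)^2 ≡ 641^2 = 410881 ≡ 1176 (mod 1223)
505^8 = (505^4)^2 ≡ 1176^2 = 1382976 ≡ 986 (mod 1223)
505^16 = (505^8)^2 ≡ 986^2 = 972196 ≡ 1134 (mod 1223)
505^32 = (505^16)^2 ≡ 1134^2 = 1285956 ≡ 583 (mod 1223)
505^47 = 505^32 · 505^8 · 505^4 · 505^2 · 505^1 ≡ 583 · 986 · 1176 · 641 · 505 ≡ 803 (mod 1223).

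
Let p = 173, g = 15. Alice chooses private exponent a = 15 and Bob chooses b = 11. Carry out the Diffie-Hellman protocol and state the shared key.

9

Bob sends B = g^b mod p = 15^11 mod 173.
15^1 ≡ 15 (mod 173)
15^2 = (15^1)^2 ≡ 15^2 = 225 ≡ 52 (mod 173)
15^4 = (15^2)^2 ≡ 52^2 = 2704 ≡ 109 (mod 173)
15^8 = (15^4)^2 ≡ 109^2 = 11881 ≡ 117 (mod 173)
15^11 = 15^8 · 15^2 · 15^1 ≡ 117 · 52 · 15 ≡ 89 (mod 173).
So B = 89. Alice then computes K = B^a mod p = 89^15 mod 173.
89^1 ≡ 89 (mod 173)
89^2 = (89^1)^2 ≡ 89^2 = 7921 ≡ 136 (mod 173)
89^4 = (89^2)^2 ≡ 136^2 = 18496 ≡ 158 (mod 173)
89^8 = (89^4)^2 ≡ 158^2 = 24964 ≡ 52 (mod 173)
89^15 = 89^8 · 89^4 · 89^2 · 89^1 ≡ 52 · 158 · 136 · 89 ≡ 9 (mod 173).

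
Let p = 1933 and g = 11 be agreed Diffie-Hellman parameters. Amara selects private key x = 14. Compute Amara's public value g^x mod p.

Public value = 11^14 mod 1933.
11^1 ≡ 11 (mod 1933)
11^2 = (11^1)^2 ≡ 11^2 = 121 ≡ 121 (mod 1933)
11^4 = (11^2)^2 ≡ 121^2 = 14641 ≡ 1110 (mod 1933)
11^8 = (11^4)^2 ≡ 1110^2 = 1232100 ≡ 779 (mod 1933)
11^14 = 11^8 · 11^4 · 11^2 ≡ 779 · 1110 · 121 ≡ 1932 (mod 1933).

1932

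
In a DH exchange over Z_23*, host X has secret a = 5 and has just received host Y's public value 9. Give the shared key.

8

Shared key K = 9^5 mod 23.
9^1 ≡ 9 (mod 23)
9^2 = (9^1)^2 ≡ 9^2 = 81 ≡ 12 (mod 23)
9^4 = (9^2)^2 ≡ 12^2 = 144 ≡ 6 (mod 23)
9^5 = 9^4 · 9^1 ≡ 6 · 9 ≡ 8 (mod 23).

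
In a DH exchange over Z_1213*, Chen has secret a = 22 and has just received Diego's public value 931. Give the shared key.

Shared key K = 931^22 mod 1213.
931^1 ≡ 931 (mod 1213)
931^2 = (931^1)^2 ≡ 931^2 = 866761 ≡ 679 (mod 1213)
931^4 = (931^2)^2 ≡ 679^2 = 461041 ≡ 101 (mod 1213)
931^8 = (931^4)^2 ≡ 101^2 = 10201 ≡ 497 (mod 1213)
931^16 = (931^8)^2 ≡ 497^2 = 247009 ≡ 770 (mod 1213)
931^22 = 931^16 · 931^4 · 931^2 ≡ 770 · 101 · 679 ≡ 301 (mod 1213).

301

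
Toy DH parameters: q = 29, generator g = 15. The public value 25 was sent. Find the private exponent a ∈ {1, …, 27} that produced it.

12

Try successive powers of 15 modulo 29:
15^1 ≡ 15
15^2 ≡ 22
15^3 ≡ 11
15^4 ≡ 20
15^5 ≡ 10
15^6 ≡ 5
15^7 ≡ 17
15^8 ≡ 23
15^9 ≡ 26
15^10 ≡ 13
15^11 ≡ 21
15^12 ≡ 25
Found: a = 12.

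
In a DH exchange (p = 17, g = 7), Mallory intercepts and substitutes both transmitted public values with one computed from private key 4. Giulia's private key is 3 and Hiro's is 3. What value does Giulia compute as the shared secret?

Giulia receives Mallory's public value M = 7^4 mod 17 instead of the honest one.
7^1 ≡ 7 (mod 17)
7^2 = (7^1)^2 ≡ 7^2 = 49 ≡ 15 (mod 17)
7^4 = (7^2)^2 ≡ 15^2 = 225 ≡ 4 (mod 17)
So M = 4. Giulia computes K = M^3 mod 17.
4^1 ≡ 4 (mod 17)
4^2 = (4^1)^2 ≡ 4^2 = 16 ≡ 16 (mod 17)
4^3 = 4^2 · 4^1 ≡ 16 · 4 ≡ 13 (mod 17).

13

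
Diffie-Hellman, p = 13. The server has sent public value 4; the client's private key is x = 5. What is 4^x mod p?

Shared key K = 4^5 mod 13.
4^1 ≡ 4 (mod 13)
4^2 = (4^1)^2 ≡ 4^2 = 16 ≡ 3 (mod 13)
4^4 = (4^2)^2 ≡ 3^2 = 9 ≡ 9 (mod 13)
4^5 = 4^4 · 4^1 ≡ 9 · 4 ≡ 10 (mod 13).

10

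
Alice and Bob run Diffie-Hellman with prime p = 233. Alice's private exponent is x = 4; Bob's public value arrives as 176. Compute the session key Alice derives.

169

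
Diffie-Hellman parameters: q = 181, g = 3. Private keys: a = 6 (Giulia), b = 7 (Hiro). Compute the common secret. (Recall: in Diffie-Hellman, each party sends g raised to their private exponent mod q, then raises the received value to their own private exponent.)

114

Giulia sends A = g^a mod q = 3^6 mod 181.
3^1 ≡ 3 (mod 181)
3^2 = (3^1)^2 ≡ 3^2 = 9 ≡ 9 (mod 181)
3^4 = (3^2)^2 ≡ 9^2 = 81 ≡ 81 (mod 181)
3^6 = 3^4 · 3^2 ≡ 81 · 9 ≡ 5 (mod 181).
So A = 5. Hiro then computes K = A^b mod q = 5^7 mod 181.
5^1 ≡ 5 (mod 181)
5^2 = (5^1)^2 ≡ 5^2 = 25 ≡ 25 (mod 181)
5^4 = (5^2)^2 ≡ 25^2 = 625 ≡ 82 (mod 181)
5^7 = 5^4 · 5^2 · 5^1 ≡ 82 · 25 · 5 ≡ 114 (mod 181).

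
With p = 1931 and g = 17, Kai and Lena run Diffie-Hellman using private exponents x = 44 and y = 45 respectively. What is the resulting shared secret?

Lena sends B = g^y mod p = 17^45 mod 1931.
17^1 ≡ 17 (mod 1931)
17^2 = (17^1)^2 ≡ 17^2 = 289 ≡ 289 (mod 1931)
17^4 = (17^2)^2 ≡ 289^2 = 83521 ≡ 488 (mod 1931)
17^8 = (17^4)^2 ≡ 488^2 = 238144 ≡ 631 (mod 1931)
17^16 = (17^8)^2 ≡ 631^2 = 398161 ≡ 375 (mod 1931)
17^32 = (17^16)^2 ≡ 375^2 = 140625 ≡ 1593 (mod 1931)
17^45 = 17^32 · 17^8 · 17^4 · 17^1 ≡ 1593 · 631 · 488 · 17 ≡ 1702 (mod 1931).
So B = 1702. Kai then computes K = B^x mod p = 1702^44 mod 1931.
1702^1 ≡ 1702 (mod 1931)
1702^2 = (1702^1)^2 ≡ 1702^2 = 2896804 ≡ 304 (mod 1931)
1702^4 = (1702^2)^2 ≡ 304^2 = 92416 ≡ 1659 (mod 1931)
1702^8 = (1702^4)^2 ≡ 1659^2 = 2752281 ≡ 606 (mod 1931)
1702^16 = (1702^8)^2 ≡ 606^2 = 367236 ≡ 346 (mod 1931)
1702^32 = (1702^16)^2 ≡ 346^2 = 119716 ≡ 1925 (mod 1931)
1702^44 = 1702^32 · 1702^8 · 1702^4 ≡ 1925 · 606 · 1659 ≡ 320 (mod 1931).

320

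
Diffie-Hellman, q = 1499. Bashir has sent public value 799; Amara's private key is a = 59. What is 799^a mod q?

1156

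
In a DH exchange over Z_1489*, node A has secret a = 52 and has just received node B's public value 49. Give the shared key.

Shared key K = 49^52 mod 1489.
49^1 ≡ 49 (mod 1489)
49^2 = (49^1)^2 ≡ 49^2 = 2401 ≡ 912 (mod 1489)
49^4 = (49^2)^2 ≡ 912^2 = 831744 ≡ 882 (mod 1489)
49^8 = (49^4)^2 ≡ 882^2 = 777924 ≡ 666 (mod 1489)
49^16 = (49^8)^2 ≡ 666^2 = 443556 ≡ 1323 (mod 1489)
49^32 = (49^16)^2 ≡ 1323^2 = 1750329 ≡ 754 (mod 1489)
49^52 = 49^32 · 49^16 · 49^4 ≡ 754 · 1323 · 882 ≡ 1301 (mod 1489).

1301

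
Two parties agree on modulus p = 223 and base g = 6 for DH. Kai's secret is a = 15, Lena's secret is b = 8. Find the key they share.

120

Kai sends A = g^a mod p = 6^15 mod 223.
6^1 ≡ 6 (mod 223)
6^2 = (6^1)^2 ≡ 6^2 = 36 ≡ 36 (mod 223)
6^4 = (6^2)^2 ≡ 36^2 = 1296 ≡ 181 (mod 223)
6^8 = (6^4)^2 ≡ 181^2 = 32761 ≡ 203 (mod 223)
6^15 = 6^8 · 6^4 · 6^2 · 6^1 ≡ 203 · 181 · 36 · 6 ≡ 141 (mod 223).
So A = 141. Lena then computes K = A^b mod p = 141^8 mod 223.
141^1 ≡ 141 (mod 223)
141^2 = (141^1)^2 ≡ 141^2 = 19881 ≡ 34 (mod 223)
141^4 = (141^2)^2 ≡ 34^2 = 1156 ≡ 41 (mod 223)
141^8 = (141^4)^2 ≡ 41^2 = 1681 ≡ 120 (mod 223)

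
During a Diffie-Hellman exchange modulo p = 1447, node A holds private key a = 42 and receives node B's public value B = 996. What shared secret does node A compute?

Shared key K = 996^42 mod 1447.
996^1 ≡ 996 (mod 1447)
996^2 = (996^1)^2 ≡ 996^2 = 992016 ≡ 821 (mod 1447)
996^4 = (996^2)^2 ≡ 821^2 = 674041 ≡ 1186 (mod 1447)
996^8 = (996^4)^2 ≡ 1186^2 = 1406596 ≡ 112 (mod 1447)
996^16 = (996^8)^2 ≡ 112^2 = 12544 ≡ 968 (mod 1447)
996^32 = (996^16)^2 ≡ 968^2 = 937024 ≡ 815 (mod 1447)
996^42 = 996^32 · 996^8 · 996^2 ≡ 815 · 112 · 821 ≡ 750 (mod 1447).

750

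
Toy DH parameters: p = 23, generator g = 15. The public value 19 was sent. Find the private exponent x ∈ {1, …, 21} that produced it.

Try successive powers of 15 modulo 23:
15^1 ≡ 15
15^2 ≡ 18
15^3 ≡ 17
15^4 ≡ 2
15^5 ≡ 7
15^6 ≡ 13
15^7 ≡ 11
15^8 ≡ 4
15^9 ≡ 14
15^10 ≡ 3
15^11 ≡ 22
15^12 ≡ 8
15^13 ≡ 5
15^14 ≡ 6
15^15 ≡ 21
15^16 ≡ 16
15^17 ≡ 10
15^18 ≡ 12
15^19 ≡ 19
Found: x = 19.

19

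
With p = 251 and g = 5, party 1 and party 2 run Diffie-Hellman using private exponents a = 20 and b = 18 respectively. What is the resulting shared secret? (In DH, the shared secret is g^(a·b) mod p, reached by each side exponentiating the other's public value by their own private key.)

Party 2 sends B = g^b mod p = 5^18 mod 251.
5^1 ≡ 5 (mod 251)
5^2 = (5^1)^2 ≡ 5^2 = 25 ≡ 25 (mod 251)
5^4 = (5^2)^2 ≡ 25^2 = 625 ≡ 123 (mod 251)
5^8 = (5^4)^2 ≡ 123^2 = 15129 ≡ 69 (mod 251)
5^16 = (5^8)^2 ≡ 69^2 = 4761 ≡ 243 (mod 251)
5^18 = 5^16 · 5^2 ≡ 243 · 25 ≡ 51 (mod 251).
So B = 51. Party 1 then computes K = B^a mod p = 51^20 mod 251.
51^1 ≡ 51 (mod 251)
51^2 = (51^1)^2 ≡ 51^2 = 2601 ≡ 91 (mod 251)
51^4 = (51^2)^2 ≡ 91^2 = 8281 ≡ 249 (mod 251)
51^8 = (51^4)^2 ≡ 249^2 = 62001 ≡ 4 (mod 251)
51^16 = (51^8)^2 ≡ 4^2 = 16 ≡ 16 (mod 251)
51^20 = 51^16 · 51^4 ≡ 16 · 249 ≡ 219 (mod 251).

219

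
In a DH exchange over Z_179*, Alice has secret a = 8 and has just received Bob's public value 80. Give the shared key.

15

Shared key K = 80^8 mod 179.
80^1 ≡ 80 (mod 179)
80^2 = (80^1)^2 ≡ 80^2 = 6400 ≡ 135 (mod 179)
80^4 = (80^2)^2 ≡ 135^2 = 18225 ≡ 146 (mod 179)
80^8 = (80^4)^2 ≡ 146^2 = 21316 ≡ 15 (mod 179)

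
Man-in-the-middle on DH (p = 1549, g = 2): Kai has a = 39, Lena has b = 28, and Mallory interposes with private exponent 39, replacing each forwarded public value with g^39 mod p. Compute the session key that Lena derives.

Lena receives Mallory's public value M = 2^39 mod 1549 instead of the honest one.
2^1 ≡ 2 (mod 1549)
2^2 = (2^1)^2 ≡ 2^2 = 4 ≡ 4 (mod 1549)
2^4 = (2^2)^2 ≡ 4^2 = 16 ≡ 16 (mod 1549)
2^8 = (2^4)^2 ≡ 16^2 = 256 ≡ 256 (mod 1549)
2^16 = (2^8)^2 ≡ 256^2 = 65536 ≡ 478 (mod 1549)
2^32 = (2^16)^2 ≡ 478^2 = 228484 ≡ 781 (mod 1549)
2^39 = 2^32 · 2^4 · 2^2 · 2^1 ≡ 781 · 16 · 4 · 2 ≡ 832 (mod 1549).
So M = 832. Lena computes K = M^28 mod 1549.
832^1 ≡ 832 (mod 1549)
832^2 = (832^1)^2 ≡ 832^2 = 692224 ≡ 1370 (mod 1549)
832^4 = (832^2)^2 ≡ 1370^2 = 1876900 ≡ 1061 (mod 1549)
832^8 = (832^4)^2 ≡ 1061^2 = 1125721 ≡ 1147 (mod 1549)
832^16 = (832^8)^2 ≡ 1147^2 = 1315609 ≡ 508 (mod 1549)
832^28 = 832^16 · 832^8 · 832^4 ≡ 508 · 1147 · 1061 ≡ 944 (mod 1549).

944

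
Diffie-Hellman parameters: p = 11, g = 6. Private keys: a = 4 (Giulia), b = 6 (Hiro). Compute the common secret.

Giulia sends A = g^a mod p = 6^4 mod 11.
6^1 ≡ 6 (mod 11)
6^2 = (6^1)^2 ≡ 6^2 = 36 ≡ 3 (mod 11)
6^4 = (6^2)^2 ≡ 3^2 = 9 ≡ 9 (mod 11)
So A = 9. Hiro then computes K = A^b mod p = 9^6 mod 11.
9^1 ≡ 9 (mod 11)
9^2 = (9^1)^2 ≡ 9^2 = 81 ≡ 4 (mod 11)
9^4 = (9^2)^2 ≡ 4^2 = 16 ≡ 5 (mod 11)
9^6 = 9^4 · 9^2 ≡ 5 · 4 ≡ 9 (mod 11).

9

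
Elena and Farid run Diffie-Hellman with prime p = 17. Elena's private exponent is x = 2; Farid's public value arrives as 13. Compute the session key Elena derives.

Shared key K = 13^2 mod 17.
13^1 ≡ 13 (mod 17)
13^2 = (13^1)^2 ≡ 13^2 = 169 ≡ 16 (mod 17)

16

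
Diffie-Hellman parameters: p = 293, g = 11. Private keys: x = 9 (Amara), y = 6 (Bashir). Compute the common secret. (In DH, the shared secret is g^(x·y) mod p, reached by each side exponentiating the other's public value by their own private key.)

Bashir sends B = g^y mod p = 11^6 mod 293.
11^1 ≡ 11 (mod 293)
11^2 = (11^1)^2 ≡ 11^2 = 121 ≡ 121 (mod 293)
11^4 = (11^2)^2 ≡ 121^2 = 14641 ≡ 284 (mod 293)
11^6 = 11^4 · 11^2 ≡ 284 · 121 ≡ 83 (mod 293).
So B = 83. Amara then computes K = B^x mod p = 83^9 mod 293.
83^1 ≡ 83 (mod 293)
83^2 = (83^1)^2 ≡ 83^2 = 6889 ≡ 150 (mod 293)
83^4 = (83^2)^2 ≡ 150^2 = 22500 ≡ 232 (mod 293)
83^8 = (83^4)^2 ≡ 232^2 = 53824 ≡ 205 (mod 293)
83^9 = 83^8 · 83^1 ≡ 205 · 83 ≡ 21 (mod 293).

21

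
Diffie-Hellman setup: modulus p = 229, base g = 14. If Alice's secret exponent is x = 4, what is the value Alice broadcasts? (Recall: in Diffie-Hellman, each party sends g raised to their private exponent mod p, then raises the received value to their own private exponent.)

Public value = 14^4 mod 229.
14^1 ≡ 14 (mod 229)
14^2 = (14^1)^2 ≡ 14^2 = 196 ≡ 196 (mod 229)
14^4 = (14^2)^2 ≡ 196^2 = 38416 ≡ 173 (mod 229)

173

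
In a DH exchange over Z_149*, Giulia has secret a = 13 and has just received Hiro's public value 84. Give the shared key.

Shared key K = 84^13 mod 149.
84^1 ≡ 84 (mod 149)
84^2 = (84^1)^2 ≡ 84^2 = 7056 ≡ 53 (mod 149)
84^4 = (84^2)^2 ≡ 53^2 = 2809 ≡ 127 (mod 149)
84^8 = (84^4)^2 ≡ 127^2 = 16129 ≡ 37 (mod 149)
84^13 = 84^8 · 84^4 · 84^1 ≡ 37 · 127 · 84 ≡ 15 (mod 149).

15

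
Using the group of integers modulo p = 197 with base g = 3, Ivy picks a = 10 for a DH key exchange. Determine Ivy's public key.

146

Public value = 3^10 mod 197.
3^1 ≡ 3 (mod 197)
3^2 = (3^1)^2 ≡ 3^2 = 9 ≡ 9 (mod 197)
3^4 = (3^2)^2 ≡ 9^2 = 81 ≡ 81 (mod 197)
3^8 = (3^4)^2 ≡ 81^2 = 6561 ≡ 60 (mod 197)
3^10 = 3^8 · 3^2 ≡ 60 · 9 ≡ 146 (mod 197).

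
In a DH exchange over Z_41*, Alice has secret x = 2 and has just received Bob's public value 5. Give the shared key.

25

Shared key K = 5^2 mod 41.
5^1 ≡ 5 (mod 41)
5^2 = (5^1)^2 ≡ 5^2 = 25 ≡ 25 (mod 41)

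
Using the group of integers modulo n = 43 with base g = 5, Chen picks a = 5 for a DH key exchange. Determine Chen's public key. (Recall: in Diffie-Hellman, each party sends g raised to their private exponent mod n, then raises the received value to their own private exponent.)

Public value = 5^5 (mod 43).
5^1 ≡ 5 (mod 43)
5^2 = (5^1)^2 ≡ 5^2 = 25 ≡ 25 (mod 43)
5^4 = (5^2)^2 ≡ 25^2 = 625 ≡ 23 (mod 43)
5^5 = 5^4 · 5^1 ≡ 23 · 5 ≡ 29 (mod 43).

29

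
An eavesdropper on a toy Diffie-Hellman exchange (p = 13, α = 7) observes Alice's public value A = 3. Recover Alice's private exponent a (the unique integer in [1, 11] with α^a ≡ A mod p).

8

Try successive powers of 7 modulo 13:
7^1 ≡ 7
7^2 ≡ 10
7^3 ≡ 5
7^4 ≡ 9
7^5 ≡ 11
7^6 ≡ 12
7^7 ≡ 6
7^8 ≡ 3
Found: a = 8.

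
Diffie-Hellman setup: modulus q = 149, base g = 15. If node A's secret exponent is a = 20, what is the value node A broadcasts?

Public value = 15^20 mod 149.
15^1 ≡ 15 (mod 149)
15^2 = (15^1)^2 ≡ 15^2 = 225 ≡ 76 (mod 149)
15^4 = (15^2)^2 ≡ 76^2 = 5776 ≡ 114 (mod 149)
15^8 = (15^4)^2 ≡ 114^2 = 12996 ≡ 33 (mod 149)
15^16 = (15^8)^2 ≡ 33^2 = 1089 ≡ 46 (mod 149)
15^20 = 15^16 · 15^4 ≡ 46 · 114 ≡ 29 (mod 149).

29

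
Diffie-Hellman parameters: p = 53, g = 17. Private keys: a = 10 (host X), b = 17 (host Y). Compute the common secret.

Host Y sends B = g^b mod p = 17^17 mod 53.
17^1 ≡ 17 (mod 53)
17^2 = (17^1)^2 ≡ 17^2 = 289 ≡ 24 (mod 53)
17^4 = (17^2)^2 ≡ 24^2 = 576 ≡ 46 (mod 53)
17^8 = (17^4)^2 ≡ 46^2 = 2116 ≡ 49 (mod 53)
17^16 = (17^8)^2 ≡ 49^2 = 2401 ≡ 16 (mod 53)
17^17 = 17^16 · 17^1 ≡ 16 · 17 ≡ 7 (mod 53).
So B = 7. Host X then computes K = B^a mod p = 7^10 mod 53.
7^1 ≡ 7 (mod 53)
7^2 = (7^1)^2 ≡ 7^2 = 49 ≡ 49 (mod 53)
7^4 = (7^2)^2 ≡ 49^2 = 2401 ≡ 16 (mod 53)
7^8 = (7^4)^2 ≡ 16^2 = 256 ≡ 44 (mod 53)
7^10 = 7^8 · 7^2 ≡ 44 · 49 ≡ 36 (mod 53).

36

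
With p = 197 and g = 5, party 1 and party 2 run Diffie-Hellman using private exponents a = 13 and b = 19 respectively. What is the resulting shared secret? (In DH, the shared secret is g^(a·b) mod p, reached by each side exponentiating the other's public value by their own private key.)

44

Party 1 sends A = g^a mod p = 5^13 mod 197.
5^1 ≡ 5 (mod 197)
5^2 = (5^1)^2 ≡ 5^2 = 25 ≡ 25 (mod 197)
5^4 = (5^2)^2 ≡ 25^2 = 625 ≡ 34 (mod 197)
5^8 = (5^4)^2 ≡ 34^2 = 1156 ≡ 171 (mod 197)
5^13 = 5^8 · 5^4 · 5^1 ≡ 171 · 34 · 5 ≡ 111 (mod 197).
So A = 111. Party 2 then computes K = A^b mod p = 111^19 mod 197.
111^1 ≡ 111 (mod 197)
111^2 = (111^1)^2 ≡ 111^2 = 12321 ≡ 107 (mod 197)
111^4 = (111^2)^2 ≡ 107^2 = 11449 ≡ 23 (mod 197)
111^8 = (111^4)^2 ≡ 23^2 = 529 ≡ 135 (mod 197)
111^16 = (111^8)^2 ≡ 135^2 = 18225 ≡ 101 (mod 197)
111^19 = 111^16 · 111^2 · 111^1 ≡ 101 · 107 · 111 ≡ 44 (mod 197).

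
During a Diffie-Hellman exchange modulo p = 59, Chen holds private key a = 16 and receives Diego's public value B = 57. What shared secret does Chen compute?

46

Shared key K = 57^16 mod 59.
57^1 ≡ 57 (mod 59)
57^2 = (57^1)^2 ≡ 57^2 = 3249 ≡ 4 (mod 59)
57^4 = (57^2)^2 ≡ 4^2 = 16 ≡ 16 (mod 59)
57^8 = (57^4)^2 ≡ 16^2 = 256 ≡ 20 (mod 59)
57^16 = (57^8)^2 ≡ 20^2 = 400 ≡ 46 (mod 59)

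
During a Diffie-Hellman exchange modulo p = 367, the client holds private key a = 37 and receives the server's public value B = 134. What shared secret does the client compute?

327

Shared key K = 134^37 mod 367.
134^1 ≡ 134 (mod 367)
134^2 = (134^1)^2 ≡ 134^2 = 17956 ≡ 340 (mod 367)
134^4 = (134^2)^2 ≡ 340^2 = 115600 ≡ 362 (mod 367)
134^8 = (134^4)^2 ≡ 362^2 = 131044 ≡ 25 (mod 367)
134^16 = (134^8)^2 ≡ 25^2 = 625 ≡ 258 (mod 367)
134^32 = (134^16)^2 ≡ 258^2 = 66564 ≡ 137 (mod 367)
134^37 = 134^32 · 134^4 · 134^1 ≡ 137 · 362 · 134 ≡ 327 (mod 367).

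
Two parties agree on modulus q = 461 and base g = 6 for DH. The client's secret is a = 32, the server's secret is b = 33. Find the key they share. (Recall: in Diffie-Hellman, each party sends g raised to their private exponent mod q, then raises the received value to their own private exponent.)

The client sends A = g^a mod q = 6^32 mod 461.
6^1 ≡ 6 (mod 461)
6^2 = (6^1)^2 ≡ 6^2 = 36 ≡ 36 (mod 461)
6^4 = (6^2)^2 ≡ 36^2 = 1296 ≡ 374 (mod 461)
6^8 = (6^4)^2 ≡ 374^2 = 139876 ≡ 193 (mod 461)
6^16 = (6^8)^2 ≡ 193^2 = 37249 ≡ 369 (mod 461)
6^32 = (6^16)^2 ≡ 369^2 = 136161 ≡ 166 (mod 461)
So A = 166. The server then computes K = A^b mod q = 166^33 mod 461.
166^1 ≡ 166 (mod 461)
166^2 = (166^1)^2 ≡ 166^2 = 27556 ≡ 357 (mod 461)
166^4 = (166^2)^2 ≡ 357^2 = 127449 ≡ 213 (mod 461)
166^8 = (166^4)^2 ≡ 213^2 = 45369 ≡ 191 (mod 461)
166^16 = (166^8)^2 ≡ 191^2 = 36481 ≡ 62 (mod 461)
166^32 = (166^16)^2 ≡ 62^2 = 3844 ≡ 156 (mod 461)
166^33 = 166^32 · 166^1 ≡ 156 · 166 ≡ 80 (mod 461).

80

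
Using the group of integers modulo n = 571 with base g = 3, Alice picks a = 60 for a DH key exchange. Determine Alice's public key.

Public value = 3^60 (mod 571).
3^1 ≡ 3 (mod 571)
3^2 = (3^1)^2 ≡ 3^2 = 9 ≡ 9 (mod 571)
3^4 = (3^2)^2 ≡ 9^2 = 81 ≡ 81 (mod 571)
3^8 = (3^4)^2 ≡ 81^2 = 6561 ≡ 280 (mod 571)
3^16 = (3^8)^2 ≡ 280^2 = 78400 ≡ 173 (mod 571)
3^32 = (3^16)^2 ≡ 173^2 = 29929 ≡ 237 (mod 571)
3^60 = 3^32 · 3^16 · 3^8 · 3^4 ≡ 237 · 173 · 280 · 81 ≡ 59 (mod 571).

59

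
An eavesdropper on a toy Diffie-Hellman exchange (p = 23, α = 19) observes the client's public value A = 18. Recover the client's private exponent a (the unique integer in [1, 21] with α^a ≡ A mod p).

14

Try successive powers of 19 modulo 23:
19^1 ≡ 19
19^2 ≡ 16
19^3 ≡ 5
19^4 ≡ 3
19^5 ≡ 11
19^6 ≡ 2
19^7 ≡ 15
19^8 ≡ 9
19^9 ≡ 10
19^10 ≡ 6
19^11 ≡ 22
19^12 ≡ 4
19^13 ≡ 7
19^14 ≡ 18
Found: a = 14.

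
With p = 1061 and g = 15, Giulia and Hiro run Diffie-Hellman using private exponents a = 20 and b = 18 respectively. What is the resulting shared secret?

847

Hiro sends B = g^b mod p = 15^18 mod 1061.
15^1 ≡ 15 (mod 1061)
15^2 = (15^1)^2 ≡ 15^2 = 225 ≡ 225 (mod 1061)
15^4 = (15^2)^2 ≡ 225^2 = 50625 ≡ 758 (mod 1061)
15^8 = (15^4)^2 ≡ 758^2 = 574564 ≡ 563 (mod 1061)
15^16 = (15^8)^2 ≡ 563^2 = 316969 ≡ 791 (mod 1061)
15^18 = 15^16 · 15^2 ≡ 791 · 225 ≡ 788 (mod 1061).
So B = 788. Giulia then computes K = B^a mod p = 788^20 mod 1061.
788^1 ≡ 788 (mod 1061)
788^2 = (788^1)^2 ≡ 788^2 = 620944 ≡ 259 (mod 1061)
788^4 = (788^2)^2 ≡ 259^2 = 67081 ≡ 238 (mod 1061)
788^8 = (788^4)^2 ≡ 238^2 = 56644 ≡ 411 (mod 1061)
788^16 = (788^8)^2 ≡ 411^2 = 168921 ≡ 222 (mod 1061)
788^20 = 788^16 · 788^4 ≡ 222 · 238 ≡ 847 (mod 1061).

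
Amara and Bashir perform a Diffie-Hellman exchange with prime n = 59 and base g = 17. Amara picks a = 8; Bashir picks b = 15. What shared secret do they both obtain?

Bashir sends B = g^b mod n = 17^15 mod 59.
17^1 ≡ 17 (mod 59)
17^2 = (17^1)^2 ≡ 17^2 = 289 ≡ 53 (mod 59)
17^4 = (17^2)^2 ≡ 53^2 = 2809 ≡ 36 (mod 59)
17^8 = (17^4)^2 ≡ 36^2 = 1296 ≡ 57 (mod 59)
17^15 = 17^8 · 17^4 · 17^2 · 17^1 ≡ 57 · 36 · 53 · 17 ≡ 28 (mod 59).
So B = 28. Amara then computes K = B^a mod n = 28^8 mod 59.
28^1 ≡ 28 (mod 59)
28^2 = (28^1)^2 ≡ 28^2 = 784 ≡ 17 (mod 59)
28^4 = (28^2)^2 ≡ 17^2 = 289 ≡ 53 (mod 59)
28^8 = (28^4)^2 ≡ 53^2 = 2809 ≡ 36 (mod 59)

36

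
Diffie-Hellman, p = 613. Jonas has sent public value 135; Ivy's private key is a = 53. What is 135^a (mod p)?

Shared key K = 135^53 mod 613.
135^1 ≡ 135 (mod 613)
135^2 = (135^1)^2 ≡ 135^2 = 18225 ≡ 448 (mod 613)
135^4 = (135^2)^2 ≡ 448^2 = 200704 ≡ 253 (mod 613)
135^8 = (135^4)^2 ≡ 253^2 = 64009 ≡ 257 (mod 613)
135^16 = (135^8)^2 ≡ 257^2 = 66049 ≡ 458 (mod 613)
135^32 = (135^16)^2 ≡ 458^2 = 209764 ≡ 118 (mod 613)
135^53 = 135^32 · 135^16 · 135^4 · 135^1 ≡ 118 · 458 · 253 · 135 ≡ 477 (mod 613).

477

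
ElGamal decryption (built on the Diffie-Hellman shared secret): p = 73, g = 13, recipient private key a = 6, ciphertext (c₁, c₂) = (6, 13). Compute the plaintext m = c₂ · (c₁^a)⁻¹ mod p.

42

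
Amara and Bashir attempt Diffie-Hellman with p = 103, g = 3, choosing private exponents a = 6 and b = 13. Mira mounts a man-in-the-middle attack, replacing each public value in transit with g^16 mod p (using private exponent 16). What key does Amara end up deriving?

Amara receives Mira's public value M = 3^16 mod 103 instead of the honest one.
3^1 ≡ 3 (mod 103)
3^2 = (3^1)^2 ≡ 3^2 = 9 ≡ 9 (mod 103)
3^4 = (3^2)^2 ≡ 9^2 = 81 ≡ 81 (mod 103)
3^8 = (3^4)^2 ≡ 81^2 = 6561 ≡ 72 (mod 103)
3^16 = (3^8)^2 ≡ 72^2 = 5184 ≡ 34 (mod 103)
So M = 34. Amara computes K = M^6 mod 103.
34^1 ≡ 34 (mod 103)
34^2 = (34^1)^2 ≡ 34^2 = 1156 ≡ 23 (mod 103)
34^4 = (34^2)^2 ≡ 23^2 = 529 ≡ 14 (mod 103)
34^6 = 34^4 · 34^2 ≡ 14 · 23 ≡ 13 (mod 103).

13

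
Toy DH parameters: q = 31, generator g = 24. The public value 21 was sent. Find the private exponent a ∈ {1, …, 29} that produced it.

23

Try successive powers of 24 modulo 31:
24^1 ≡ 24
24^2 ≡ 18
24^3 ≡ 29
24^4 ≡ 14
24^5 ≡ 26
24^6 ≡ 4
24^7 ≡ 3
24^8 ≡ 10
24^9 ≡ 23
24^10 ≡ 25
24^11 ≡ 11
24^12 ≡ 16
24^13 ≡ 12
24^14 ≡ 9
24^15 ≡ 30
24^16 ≡ 7
24^17 ≡ 13
24^18 ≡ 2
24^19 ≡ 17
24^20 ≡ 5
24^21 ≡ 27
24^22 ≡ 28
24^23 ≡ 21
Found: a = 23.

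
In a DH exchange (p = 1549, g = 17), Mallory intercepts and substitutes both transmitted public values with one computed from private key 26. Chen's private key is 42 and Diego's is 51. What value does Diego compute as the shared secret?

Diego receives Mallory's public value M = 17^26 mod 1549 instead of the honest one.
17^1 ≡ 17 (mod 1549)
17^2 = (17^1)^2 ≡ 17^2 = 289 ≡ 289 (mod 1549)
17^4 = (17^2)^2 ≡ 289^2 = 83521 ≡ 1424 (mod 1549)
17^8 = (17^4)^2 ≡ 1424^2 = 2027776 ≡ 135 (mod 1549)
17^16 = (17^8)^2 ≡ 135^2 = 18225 ≡ 1186 (mod 1549)
17^26 = 17^16 · 17^8 · 17^2 ≡ 1186 · 135 · 289 ≡ 62 (mod 1549).
So M = 62. Diego computes K = M^51 mod 1549.
62^1 ≡ 62 (mod 1549)
62^2 = (62^1)^2 ≡ 62^2 = 3844 ≡ 746 (mod 1549)
62^4 = (62^2)^2 ≡ 746^2 = 556516 ≡ 425 (mod 1549)
62^8 = (62^4)^2 ≡ 425^2 = 180625 ≡ 941 (mod 1549)
62^16 = (62^8)^2 ≡ 941^2 = 885481 ≡ 1002 (mod 1549)
62^32 = (62^16)^2 ≡ 1002^2 = 1004004 ≡ 252 (mod 1549)
62^51 = 62^32 · 62^16 · 62^2 · 62^1 ≡ 252 · 1002 · 746 · 62 ≡ 941 (mod 1549).

941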